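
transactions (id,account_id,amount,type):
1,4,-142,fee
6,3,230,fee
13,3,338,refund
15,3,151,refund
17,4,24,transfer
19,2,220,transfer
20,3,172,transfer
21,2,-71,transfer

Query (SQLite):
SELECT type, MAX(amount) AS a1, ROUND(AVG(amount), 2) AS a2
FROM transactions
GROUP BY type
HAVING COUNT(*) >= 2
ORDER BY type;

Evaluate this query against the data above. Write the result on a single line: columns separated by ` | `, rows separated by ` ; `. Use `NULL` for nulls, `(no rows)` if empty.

fee | 230 | 44 ; refund | 338 | 244.5 ; transfer | 220 | 86.25

Group transactions by type.
Per group compute: MAX(amount), ROUND(AVG(amount), 2).
HAVING: drop groups with fewer than 2 rows.
  fee: ids {1, 6} → MAX(amount)=230, ROUND(AVG(amount), 2)=44
  refund: ids {13, 15} → MAX(amount)=338, ROUND(AVG(amount), 2)=244.5
  transfer: ids {17, 19, 20, 21} → MAX(amount)=220, ROUND(AVG(amount), 2)=86.25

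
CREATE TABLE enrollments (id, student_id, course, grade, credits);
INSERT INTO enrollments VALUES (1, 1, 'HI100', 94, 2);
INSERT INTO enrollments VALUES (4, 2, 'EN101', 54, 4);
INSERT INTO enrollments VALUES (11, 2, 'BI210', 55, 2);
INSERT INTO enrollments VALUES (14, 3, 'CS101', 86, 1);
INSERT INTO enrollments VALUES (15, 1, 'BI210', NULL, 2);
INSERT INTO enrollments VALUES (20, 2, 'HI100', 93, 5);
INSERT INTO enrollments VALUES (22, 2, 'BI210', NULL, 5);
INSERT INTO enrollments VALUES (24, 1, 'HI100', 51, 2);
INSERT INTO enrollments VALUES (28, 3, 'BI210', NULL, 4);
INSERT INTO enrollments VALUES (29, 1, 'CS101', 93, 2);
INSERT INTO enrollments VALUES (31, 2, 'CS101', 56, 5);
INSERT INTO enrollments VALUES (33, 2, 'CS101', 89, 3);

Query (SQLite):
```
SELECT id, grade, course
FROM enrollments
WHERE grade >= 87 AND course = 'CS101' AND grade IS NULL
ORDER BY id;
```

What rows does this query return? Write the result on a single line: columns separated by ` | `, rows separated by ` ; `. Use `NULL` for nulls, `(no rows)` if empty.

grade >= 87: ids {1, 20, 29, 33}
course = 'CS101': ids {14, 29, 31, 33}
grade IS NULL: ids {15, 22, 28}
Combine with AND.

(no rows)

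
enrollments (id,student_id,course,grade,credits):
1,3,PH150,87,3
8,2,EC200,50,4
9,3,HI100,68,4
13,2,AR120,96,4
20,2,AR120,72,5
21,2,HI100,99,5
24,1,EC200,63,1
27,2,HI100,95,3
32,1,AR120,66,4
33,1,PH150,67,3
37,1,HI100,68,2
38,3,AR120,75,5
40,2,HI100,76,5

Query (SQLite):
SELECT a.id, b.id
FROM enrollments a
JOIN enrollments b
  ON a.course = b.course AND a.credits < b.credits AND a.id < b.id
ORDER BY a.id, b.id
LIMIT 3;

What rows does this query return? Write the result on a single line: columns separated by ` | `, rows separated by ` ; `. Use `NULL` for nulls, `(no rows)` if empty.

Pairs (a,b) with same course, a.credits < b.credits, a.id < b.id.
course groups: AR120:{13,20,32,38} EC200:{8,24} HI100:{9,21,27,37,40} PH150:{1,33}
Ordered by (a.id, b.id); first 3.

9 | 21 ; 9 | 40 ; 13 | 20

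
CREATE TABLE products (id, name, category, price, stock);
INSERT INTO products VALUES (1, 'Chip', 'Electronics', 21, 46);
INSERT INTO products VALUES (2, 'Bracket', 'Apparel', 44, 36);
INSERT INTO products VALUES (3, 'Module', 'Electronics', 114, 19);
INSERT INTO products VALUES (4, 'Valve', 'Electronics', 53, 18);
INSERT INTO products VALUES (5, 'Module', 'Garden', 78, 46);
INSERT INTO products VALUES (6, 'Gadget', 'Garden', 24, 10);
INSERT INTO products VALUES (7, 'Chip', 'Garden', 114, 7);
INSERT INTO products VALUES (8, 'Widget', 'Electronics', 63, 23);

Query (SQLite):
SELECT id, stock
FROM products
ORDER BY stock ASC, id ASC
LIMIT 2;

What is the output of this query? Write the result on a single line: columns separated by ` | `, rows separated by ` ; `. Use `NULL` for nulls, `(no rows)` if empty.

Sort by stock asc, tiebreak id asc: (7, id=7), (10, id=6), (18, id=4), (19, id=3), (23, id=8) …. Take first 2.

7 | 7 ; 6 | 10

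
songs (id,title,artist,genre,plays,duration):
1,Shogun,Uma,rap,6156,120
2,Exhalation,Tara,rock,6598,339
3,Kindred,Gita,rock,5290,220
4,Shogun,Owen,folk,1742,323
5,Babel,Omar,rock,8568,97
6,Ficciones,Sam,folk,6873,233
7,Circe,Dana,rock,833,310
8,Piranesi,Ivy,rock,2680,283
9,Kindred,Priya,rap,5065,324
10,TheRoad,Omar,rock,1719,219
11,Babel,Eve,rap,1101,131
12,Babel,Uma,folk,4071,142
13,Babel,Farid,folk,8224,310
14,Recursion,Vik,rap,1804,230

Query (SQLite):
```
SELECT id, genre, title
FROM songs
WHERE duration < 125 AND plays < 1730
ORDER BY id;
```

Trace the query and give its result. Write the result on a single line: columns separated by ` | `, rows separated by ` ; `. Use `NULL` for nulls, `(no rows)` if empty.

(no rows)

duration < 125: ids {1, 5}
plays < 1730: ids {7, 10, 11}
Combine with AND.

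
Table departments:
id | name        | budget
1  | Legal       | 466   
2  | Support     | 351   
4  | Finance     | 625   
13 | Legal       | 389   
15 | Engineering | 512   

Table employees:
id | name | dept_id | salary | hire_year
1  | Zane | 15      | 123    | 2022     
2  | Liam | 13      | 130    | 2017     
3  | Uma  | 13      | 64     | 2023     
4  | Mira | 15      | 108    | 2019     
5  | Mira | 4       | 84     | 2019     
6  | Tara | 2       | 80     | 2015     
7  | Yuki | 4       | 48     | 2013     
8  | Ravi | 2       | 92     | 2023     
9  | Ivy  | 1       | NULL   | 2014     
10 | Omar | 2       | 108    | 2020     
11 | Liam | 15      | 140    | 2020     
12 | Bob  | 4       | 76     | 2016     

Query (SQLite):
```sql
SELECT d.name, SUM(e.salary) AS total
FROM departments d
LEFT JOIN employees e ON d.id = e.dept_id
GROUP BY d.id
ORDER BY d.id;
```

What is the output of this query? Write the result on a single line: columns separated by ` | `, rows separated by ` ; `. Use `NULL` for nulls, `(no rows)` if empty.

LEFT JOIN keeps every departments row; unmatched ones get NULL for employees columns.
Group by departments.id and compute SUM(e.salary). SUM over an all-NULL group is NULL.
  1: ids {9} → SUM(e.salary)=NULL
  2: ids {6, 8, 10} → SUM(e.salary)=280
  4: ids {5, 7, 12} → SUM(e.salary)=208
  13: ids {2, 3} → SUM(e.salary)=194
  15: ids {1, 4, 11} → SUM(e.salary)=371

Legal | NULL ; Support | 280 ; Finance | 208 ; Legal | 194 ; Engineering | 371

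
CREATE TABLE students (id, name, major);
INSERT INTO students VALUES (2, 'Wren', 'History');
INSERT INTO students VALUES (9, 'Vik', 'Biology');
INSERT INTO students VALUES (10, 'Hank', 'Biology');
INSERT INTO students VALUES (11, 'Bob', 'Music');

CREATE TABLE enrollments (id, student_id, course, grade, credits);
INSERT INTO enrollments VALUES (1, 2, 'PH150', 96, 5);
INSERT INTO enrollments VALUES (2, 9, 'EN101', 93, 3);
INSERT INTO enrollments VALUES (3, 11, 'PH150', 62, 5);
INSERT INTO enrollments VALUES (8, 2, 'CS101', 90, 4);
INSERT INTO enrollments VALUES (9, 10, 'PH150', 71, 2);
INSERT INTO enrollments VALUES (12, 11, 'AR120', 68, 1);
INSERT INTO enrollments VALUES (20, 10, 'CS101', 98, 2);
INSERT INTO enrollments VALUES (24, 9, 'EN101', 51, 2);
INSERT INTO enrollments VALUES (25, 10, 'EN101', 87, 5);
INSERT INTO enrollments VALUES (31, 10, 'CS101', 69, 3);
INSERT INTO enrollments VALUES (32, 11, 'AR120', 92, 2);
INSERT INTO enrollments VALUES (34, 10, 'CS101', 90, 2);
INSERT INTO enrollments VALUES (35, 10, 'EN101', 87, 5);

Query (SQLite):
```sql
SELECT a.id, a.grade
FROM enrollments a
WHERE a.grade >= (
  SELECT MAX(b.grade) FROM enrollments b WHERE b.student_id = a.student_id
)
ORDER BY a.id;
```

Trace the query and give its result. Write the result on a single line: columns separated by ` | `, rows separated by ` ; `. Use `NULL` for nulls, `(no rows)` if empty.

For each enrollments row a, compute MAX(grade) over rows sharing a.student_id.
Keep row a if a.grade >= that per-group MAX.
  student_id=2: MAX(grade) = 96
  student_id=9: MAX(grade) = 93
  student_id=10: MAX(grade) = 98
  student_id=11: MAX(grade) = 92

1 | 96 ; 2 | 93 ; 20 | 98 ; 32 | 92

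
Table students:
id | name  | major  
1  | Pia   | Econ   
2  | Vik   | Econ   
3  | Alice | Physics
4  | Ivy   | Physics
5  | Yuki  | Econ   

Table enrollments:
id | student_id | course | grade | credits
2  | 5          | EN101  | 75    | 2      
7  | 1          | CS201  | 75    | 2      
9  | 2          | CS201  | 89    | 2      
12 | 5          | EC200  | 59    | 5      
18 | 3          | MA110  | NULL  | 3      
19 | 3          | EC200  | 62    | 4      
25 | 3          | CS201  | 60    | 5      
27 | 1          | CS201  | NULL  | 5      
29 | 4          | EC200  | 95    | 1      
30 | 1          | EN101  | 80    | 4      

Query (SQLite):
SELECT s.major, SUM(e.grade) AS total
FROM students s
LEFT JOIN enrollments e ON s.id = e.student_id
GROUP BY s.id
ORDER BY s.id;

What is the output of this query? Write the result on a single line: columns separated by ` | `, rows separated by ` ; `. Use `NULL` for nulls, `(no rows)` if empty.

Econ | 155 ; Econ | 89 ; Physics | 122 ; Physics | 95 ; Econ | 134

LEFT JOIN keeps every students row; unmatched ones get NULL for enrollments columns.
Group by students.id and compute SUM(e.grade). SUM over an all-NULL group is NULL.
  1: ids {7, 27, 30} → SUM(e.grade)=155
  2: ids {9} → SUM(e.grade)=89
  3: ids {18, 19, 25} → SUM(e.grade)=122
  4: ids {29} → SUM(e.grade)=95
  5: ids {2, 12} → SUM(e.grade)=134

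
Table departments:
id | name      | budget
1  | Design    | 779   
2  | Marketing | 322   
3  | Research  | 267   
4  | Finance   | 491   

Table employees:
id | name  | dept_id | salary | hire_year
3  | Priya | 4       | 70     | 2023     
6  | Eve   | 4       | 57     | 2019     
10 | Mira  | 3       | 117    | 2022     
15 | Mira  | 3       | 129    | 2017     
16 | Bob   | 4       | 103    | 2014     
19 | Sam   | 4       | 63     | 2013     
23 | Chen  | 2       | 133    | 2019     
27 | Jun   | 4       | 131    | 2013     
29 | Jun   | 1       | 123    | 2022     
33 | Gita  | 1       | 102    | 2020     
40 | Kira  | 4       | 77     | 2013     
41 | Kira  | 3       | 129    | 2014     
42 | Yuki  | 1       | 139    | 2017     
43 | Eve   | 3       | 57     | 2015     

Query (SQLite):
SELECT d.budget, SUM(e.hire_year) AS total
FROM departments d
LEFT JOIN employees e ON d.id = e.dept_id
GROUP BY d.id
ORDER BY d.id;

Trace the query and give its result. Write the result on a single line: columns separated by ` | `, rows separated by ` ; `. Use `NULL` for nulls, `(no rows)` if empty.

LEFT JOIN keeps every departments row; unmatched ones get NULL for employees columns.
Group by departments.id and compute SUM(e.hire_year). SUM over an all-NULL group is NULL.
  1: ids {29, 33, 42} → SUM(e.hire_year)=6059
  2: ids {23} → SUM(e.hire_year)=2019
  3: ids {10, 15, 41, 43} → SUM(e.hire_year)=8068
  4: ids {3, 6, 16, 19, 27, 40} → SUM(e.hire_year)=12095

779 | 6059 ; 322 | 2019 ; 267 | 8068 ; 491 | 12095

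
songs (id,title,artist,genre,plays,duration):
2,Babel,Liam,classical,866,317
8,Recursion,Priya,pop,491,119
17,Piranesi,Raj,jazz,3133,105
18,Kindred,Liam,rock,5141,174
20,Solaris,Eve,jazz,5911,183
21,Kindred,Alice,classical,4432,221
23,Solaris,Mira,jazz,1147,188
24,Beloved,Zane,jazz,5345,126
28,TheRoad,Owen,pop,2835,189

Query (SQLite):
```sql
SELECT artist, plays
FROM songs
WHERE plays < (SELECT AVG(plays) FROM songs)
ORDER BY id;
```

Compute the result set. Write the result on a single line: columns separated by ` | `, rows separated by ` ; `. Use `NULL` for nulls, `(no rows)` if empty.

Liam | 866 ; Priya | 491 ; Raj | 3133 ; Mira | 1147 ; Owen | 2835

Scalar subquery: AVG(plays) over all songs rows = 3255.666667 (≈; comparison uses full precision).
Keep rows where plays < that value.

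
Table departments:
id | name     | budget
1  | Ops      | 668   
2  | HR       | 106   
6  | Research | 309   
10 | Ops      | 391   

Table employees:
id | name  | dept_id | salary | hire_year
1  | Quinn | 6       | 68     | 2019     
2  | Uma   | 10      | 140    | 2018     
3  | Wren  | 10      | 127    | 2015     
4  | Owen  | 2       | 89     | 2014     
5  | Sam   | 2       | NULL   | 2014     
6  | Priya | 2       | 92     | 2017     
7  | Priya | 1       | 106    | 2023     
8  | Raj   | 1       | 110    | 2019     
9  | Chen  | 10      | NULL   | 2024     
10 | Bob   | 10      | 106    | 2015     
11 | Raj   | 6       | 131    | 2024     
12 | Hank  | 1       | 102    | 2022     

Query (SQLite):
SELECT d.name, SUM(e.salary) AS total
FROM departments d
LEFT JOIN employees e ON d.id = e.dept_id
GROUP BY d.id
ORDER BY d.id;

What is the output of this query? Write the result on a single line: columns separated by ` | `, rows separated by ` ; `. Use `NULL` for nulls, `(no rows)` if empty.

Ops | 318 ; HR | 181 ; Research | 199 ; Ops | 373

LEFT JOIN keeps every departments row; unmatched ones get NULL for employees columns.
Group by departments.id and compute SUM(e.salary). SUM over an all-NULL group is NULL.
  1: ids {7, 8, 12} → SUM(e.salary)=318
  2: ids {4, 5, 6} → SUM(e.salary)=181
  6: ids {1, 11} → SUM(e.salary)=199
  10: ids {2, 3, 9, 10} → SUM(e.salary)=373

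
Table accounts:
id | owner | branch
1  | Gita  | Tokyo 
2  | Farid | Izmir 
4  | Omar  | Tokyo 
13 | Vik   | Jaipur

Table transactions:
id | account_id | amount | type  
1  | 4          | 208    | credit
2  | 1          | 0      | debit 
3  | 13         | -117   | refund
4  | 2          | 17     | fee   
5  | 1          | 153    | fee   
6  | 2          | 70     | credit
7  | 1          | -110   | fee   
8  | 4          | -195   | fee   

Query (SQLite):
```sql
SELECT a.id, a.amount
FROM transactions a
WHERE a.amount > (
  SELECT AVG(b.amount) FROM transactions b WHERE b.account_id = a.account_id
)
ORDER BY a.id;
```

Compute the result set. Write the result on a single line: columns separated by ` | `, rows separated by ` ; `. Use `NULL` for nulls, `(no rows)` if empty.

1 | 208 ; 5 | 153 ; 6 | 70

For each transactions row a, compute AVG(amount) over rows sharing a.account_id.
Keep row a if a.amount > that per-group AVG.
  account_id=1: AVG(amount) = 14.333333
  account_id=2: AVG(amount) = 43.5
  account_id=4: AVG(amount) = 6.5
  account_id=13: AVG(amount) = -117.0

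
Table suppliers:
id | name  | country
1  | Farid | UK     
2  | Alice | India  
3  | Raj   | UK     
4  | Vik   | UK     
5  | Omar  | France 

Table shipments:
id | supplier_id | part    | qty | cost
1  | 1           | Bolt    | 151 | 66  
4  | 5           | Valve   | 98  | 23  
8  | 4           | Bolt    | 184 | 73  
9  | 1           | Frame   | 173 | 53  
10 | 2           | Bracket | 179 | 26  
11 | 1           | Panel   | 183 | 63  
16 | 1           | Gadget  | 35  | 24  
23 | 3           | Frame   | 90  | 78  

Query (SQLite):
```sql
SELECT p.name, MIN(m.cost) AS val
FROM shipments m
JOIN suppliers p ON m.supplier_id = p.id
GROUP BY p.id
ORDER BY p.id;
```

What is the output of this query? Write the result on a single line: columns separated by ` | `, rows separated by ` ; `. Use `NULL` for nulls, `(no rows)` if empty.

Join each shipments row to its suppliers via supplier_id.
Group joined rows by suppliers.id; compute MIN(m.cost) per group.
  1: ids {1, 9, 11, 16} → MIN(m.cost)=24
  2: ids {10} → MIN(m.cost)=26
  3: ids {23} → MIN(m.cost)=78
  4: ids {8} → MIN(m.cost)=73
  5: ids {4} → MIN(m.cost)=23

Farid | 24 ; Alice | 26 ; Raj | 78 ; Vik | 73 ; Omar | 23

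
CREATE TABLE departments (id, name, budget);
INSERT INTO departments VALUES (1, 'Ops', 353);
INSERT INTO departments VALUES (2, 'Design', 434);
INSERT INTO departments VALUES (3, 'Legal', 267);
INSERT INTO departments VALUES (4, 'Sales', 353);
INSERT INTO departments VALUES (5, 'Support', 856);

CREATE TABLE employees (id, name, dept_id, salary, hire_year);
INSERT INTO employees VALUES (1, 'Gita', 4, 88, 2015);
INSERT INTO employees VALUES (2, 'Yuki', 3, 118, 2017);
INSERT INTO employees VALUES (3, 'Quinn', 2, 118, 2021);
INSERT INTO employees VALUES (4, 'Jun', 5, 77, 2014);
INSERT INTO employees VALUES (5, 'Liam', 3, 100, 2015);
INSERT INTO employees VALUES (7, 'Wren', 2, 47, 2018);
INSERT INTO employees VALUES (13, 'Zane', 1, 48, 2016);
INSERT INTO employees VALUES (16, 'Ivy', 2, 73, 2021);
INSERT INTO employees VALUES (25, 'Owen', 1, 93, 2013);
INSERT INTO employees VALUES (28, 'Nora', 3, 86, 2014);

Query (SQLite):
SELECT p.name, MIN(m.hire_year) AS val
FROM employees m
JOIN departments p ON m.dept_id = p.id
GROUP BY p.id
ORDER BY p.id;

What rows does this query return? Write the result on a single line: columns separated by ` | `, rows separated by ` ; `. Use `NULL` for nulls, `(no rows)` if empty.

Join each employees row to its departments via dept_id.
Group joined rows by departments.id; compute MIN(m.hire_year) per group.
  1: ids {13, 25} → MIN(m.hire_year)=2013
  2: ids {3, 7, 16} → MIN(m.hire_year)=2018
  3: ids {2, 5, 28} → MIN(m.hire_year)=2014
  4: ids {1} → MIN(m.hire_year)=2015
  5: ids {4} → MIN(m.hire_year)=2014

Ops | 2013 ; Design | 2018 ; Legal | 2014 ; Sales | 2015 ; Support | 2014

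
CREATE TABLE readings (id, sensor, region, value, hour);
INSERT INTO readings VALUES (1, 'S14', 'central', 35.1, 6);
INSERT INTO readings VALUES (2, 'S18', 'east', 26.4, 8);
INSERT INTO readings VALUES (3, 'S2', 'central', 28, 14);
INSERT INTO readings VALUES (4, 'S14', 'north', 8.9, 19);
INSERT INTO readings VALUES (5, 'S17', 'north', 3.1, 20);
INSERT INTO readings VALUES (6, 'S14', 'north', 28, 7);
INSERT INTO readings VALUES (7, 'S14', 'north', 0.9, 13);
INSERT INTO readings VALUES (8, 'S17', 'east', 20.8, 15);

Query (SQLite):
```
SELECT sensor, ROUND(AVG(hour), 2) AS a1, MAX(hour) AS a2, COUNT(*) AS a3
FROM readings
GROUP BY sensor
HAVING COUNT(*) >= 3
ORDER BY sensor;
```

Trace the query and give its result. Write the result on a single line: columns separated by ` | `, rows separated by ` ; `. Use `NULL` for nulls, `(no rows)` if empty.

S14 | 11.25 | 19 | 4

Group readings by sensor.
Per group compute: ROUND(AVG(hour), 2), MAX(hour), COUNT(*).
HAVING: drop groups with fewer than 3 rows.
  S14: ids {1, 4, 6, 7} → ROUND(AVG(hour), 2)=11.25, MAX(hour)=19, COUNT(*)=4
  S17: ids {5, 8} → ROUND(AVG(hour), 2)=17.5, MAX(hour)=20, COUNT(*)=2
  S18: ids {2} → ROUND(AVG(hour), 2)=8, MAX(hour)=8, COUNT(*)=1
  S2: ids {3} → ROUND(AVG(hour), 2)=14, MAX(hour)=14, COUNT(*)=1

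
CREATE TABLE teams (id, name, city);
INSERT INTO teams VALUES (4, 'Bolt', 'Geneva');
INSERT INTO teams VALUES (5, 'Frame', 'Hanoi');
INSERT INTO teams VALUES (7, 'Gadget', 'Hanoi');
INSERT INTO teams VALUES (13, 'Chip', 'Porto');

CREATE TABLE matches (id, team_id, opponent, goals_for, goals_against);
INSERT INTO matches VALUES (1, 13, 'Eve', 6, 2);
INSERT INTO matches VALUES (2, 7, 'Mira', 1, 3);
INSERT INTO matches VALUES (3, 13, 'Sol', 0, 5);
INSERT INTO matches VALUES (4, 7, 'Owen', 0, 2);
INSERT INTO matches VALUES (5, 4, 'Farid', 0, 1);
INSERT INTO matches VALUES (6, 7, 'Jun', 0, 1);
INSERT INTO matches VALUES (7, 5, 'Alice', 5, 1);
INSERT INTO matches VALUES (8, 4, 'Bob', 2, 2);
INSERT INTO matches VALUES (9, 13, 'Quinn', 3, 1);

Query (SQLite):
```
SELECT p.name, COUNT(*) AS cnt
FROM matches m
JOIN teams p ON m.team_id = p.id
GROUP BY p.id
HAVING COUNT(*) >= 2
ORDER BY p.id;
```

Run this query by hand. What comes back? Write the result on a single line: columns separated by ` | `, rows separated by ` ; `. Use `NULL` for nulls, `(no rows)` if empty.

Bolt | 2 ; Gadget | 3 ; Chip | 3

Join each matches row to its teams via team_id.
Group joined rows by teams.id; compute COUNT(*) per group.
HAVING: keep groups with count ≥ 2.
  4: ids {5, 8} → COUNT(*)=2
  5: ids {7} → COUNT(*)=1
  7: ids {2, 4, 6} → COUNT(*)=3
  13: ids {1, 3, 9} → COUNT(*)=3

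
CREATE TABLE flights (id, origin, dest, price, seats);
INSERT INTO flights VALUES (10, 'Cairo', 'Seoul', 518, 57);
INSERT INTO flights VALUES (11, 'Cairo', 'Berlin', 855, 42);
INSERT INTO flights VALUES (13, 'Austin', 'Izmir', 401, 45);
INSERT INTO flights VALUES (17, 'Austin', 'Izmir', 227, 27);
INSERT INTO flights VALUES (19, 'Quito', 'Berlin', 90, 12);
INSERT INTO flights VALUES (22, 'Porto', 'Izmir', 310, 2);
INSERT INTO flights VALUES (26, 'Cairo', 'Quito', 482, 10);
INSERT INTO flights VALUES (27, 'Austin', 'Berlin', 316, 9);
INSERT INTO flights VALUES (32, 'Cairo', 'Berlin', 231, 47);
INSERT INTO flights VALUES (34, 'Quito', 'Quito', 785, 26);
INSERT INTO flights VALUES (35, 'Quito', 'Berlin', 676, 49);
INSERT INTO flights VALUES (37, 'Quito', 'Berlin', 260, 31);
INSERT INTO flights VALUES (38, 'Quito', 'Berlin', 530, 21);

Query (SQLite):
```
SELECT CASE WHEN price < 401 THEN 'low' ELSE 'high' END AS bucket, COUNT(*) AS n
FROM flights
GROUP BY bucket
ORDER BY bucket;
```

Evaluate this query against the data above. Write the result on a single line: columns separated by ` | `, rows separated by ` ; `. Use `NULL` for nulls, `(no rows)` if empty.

high | 7 ; low | 6

Bucket rows by price < 401 → 'low' else 'high'; count each bucket.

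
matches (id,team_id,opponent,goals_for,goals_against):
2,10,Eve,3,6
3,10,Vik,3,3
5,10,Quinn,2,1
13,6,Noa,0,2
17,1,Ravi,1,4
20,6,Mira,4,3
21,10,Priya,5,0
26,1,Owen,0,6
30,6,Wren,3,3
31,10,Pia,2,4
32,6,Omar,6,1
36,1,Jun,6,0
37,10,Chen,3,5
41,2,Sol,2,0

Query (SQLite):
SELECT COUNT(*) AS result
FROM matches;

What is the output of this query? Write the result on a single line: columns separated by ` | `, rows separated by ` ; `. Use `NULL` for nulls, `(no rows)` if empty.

14

All goals_for values: [3, 3, 2, 0, 1, 4, 5, 0, 3, 2, 6, 6, 3, 2].
COUNT(*) counts rows → 14.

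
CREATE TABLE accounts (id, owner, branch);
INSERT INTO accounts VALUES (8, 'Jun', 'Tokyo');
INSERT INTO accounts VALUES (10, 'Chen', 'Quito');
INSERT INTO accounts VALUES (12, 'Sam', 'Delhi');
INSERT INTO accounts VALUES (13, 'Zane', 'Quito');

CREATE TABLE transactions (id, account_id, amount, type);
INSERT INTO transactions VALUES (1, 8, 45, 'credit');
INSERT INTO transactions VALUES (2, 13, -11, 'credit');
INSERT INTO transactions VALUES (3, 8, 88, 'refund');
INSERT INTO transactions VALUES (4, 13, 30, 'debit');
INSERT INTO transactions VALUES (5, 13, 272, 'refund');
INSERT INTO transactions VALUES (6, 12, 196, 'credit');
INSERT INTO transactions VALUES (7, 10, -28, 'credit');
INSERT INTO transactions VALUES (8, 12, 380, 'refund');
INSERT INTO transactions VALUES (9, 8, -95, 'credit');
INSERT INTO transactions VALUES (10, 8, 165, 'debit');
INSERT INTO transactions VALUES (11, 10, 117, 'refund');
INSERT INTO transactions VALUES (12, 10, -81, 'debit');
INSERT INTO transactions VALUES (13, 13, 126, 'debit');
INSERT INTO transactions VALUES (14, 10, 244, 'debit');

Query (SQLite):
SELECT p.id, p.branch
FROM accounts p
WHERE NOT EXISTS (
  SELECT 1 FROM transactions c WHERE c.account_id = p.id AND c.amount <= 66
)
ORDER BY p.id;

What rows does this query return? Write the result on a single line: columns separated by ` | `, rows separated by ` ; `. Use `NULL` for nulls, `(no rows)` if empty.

For each accounts row, check whether any transactions with matching account_id has amount <= 66.
Keep rows where that is false.

12 | Delhi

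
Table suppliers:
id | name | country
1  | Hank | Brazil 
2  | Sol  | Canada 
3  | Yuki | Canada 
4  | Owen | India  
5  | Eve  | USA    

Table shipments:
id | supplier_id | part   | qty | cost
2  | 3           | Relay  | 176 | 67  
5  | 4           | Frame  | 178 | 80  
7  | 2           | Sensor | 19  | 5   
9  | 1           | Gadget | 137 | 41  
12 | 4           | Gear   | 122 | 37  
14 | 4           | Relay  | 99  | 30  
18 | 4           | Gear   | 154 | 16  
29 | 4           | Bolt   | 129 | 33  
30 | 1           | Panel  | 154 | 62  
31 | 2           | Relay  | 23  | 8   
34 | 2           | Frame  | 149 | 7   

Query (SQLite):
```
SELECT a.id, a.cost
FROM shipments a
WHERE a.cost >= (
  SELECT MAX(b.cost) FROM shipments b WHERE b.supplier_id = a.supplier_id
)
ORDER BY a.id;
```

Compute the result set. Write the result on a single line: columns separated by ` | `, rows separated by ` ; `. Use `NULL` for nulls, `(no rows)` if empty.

2 | 67 ; 5 | 80 ; 30 | 62 ; 31 | 8

For each shipments row a, compute MAX(cost) over rows sharing a.supplier_id.
Keep row a if a.cost >= that per-group MAX.
  supplier_id=1: MAX(cost) = 62
  supplier_id=2: MAX(cost) = 8
  supplier_id=3: MAX(cost) = 67
  supplier_id=4: MAX(cost) = 80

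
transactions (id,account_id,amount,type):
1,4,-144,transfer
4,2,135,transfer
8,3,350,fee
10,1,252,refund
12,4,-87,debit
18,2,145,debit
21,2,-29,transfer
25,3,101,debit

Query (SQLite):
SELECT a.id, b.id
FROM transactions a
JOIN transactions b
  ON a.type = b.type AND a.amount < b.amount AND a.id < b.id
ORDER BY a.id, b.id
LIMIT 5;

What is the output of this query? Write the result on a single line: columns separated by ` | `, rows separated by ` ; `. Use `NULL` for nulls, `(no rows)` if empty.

Pairs (a,b) with same type, a.amount < b.amount, a.id < b.id.
type groups: debit:{12,18,25} fee:{8} refund:{10} transfer:{1,4,21}
Ordered by (a.id, b.id); first 5.

1 | 4 ; 1 | 21 ; 12 | 18 ; 12 | 25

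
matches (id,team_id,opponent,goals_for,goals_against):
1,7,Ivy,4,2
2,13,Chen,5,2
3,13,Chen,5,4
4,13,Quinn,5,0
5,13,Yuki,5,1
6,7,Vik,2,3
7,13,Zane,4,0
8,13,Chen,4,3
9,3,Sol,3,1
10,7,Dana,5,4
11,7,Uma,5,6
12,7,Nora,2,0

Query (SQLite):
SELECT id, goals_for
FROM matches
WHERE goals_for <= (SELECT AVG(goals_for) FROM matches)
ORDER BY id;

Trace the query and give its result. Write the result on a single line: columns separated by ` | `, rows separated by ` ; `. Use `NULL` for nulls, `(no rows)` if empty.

1 | 4 ; 6 | 2 ; 7 | 4 ; 8 | 4 ; 9 | 3 ; 12 | 2

Scalar subquery: AVG(goals_for) over all matches rows = 4.083333 (≈; comparison uses full precision).
Keep rows where goals_for <= that value.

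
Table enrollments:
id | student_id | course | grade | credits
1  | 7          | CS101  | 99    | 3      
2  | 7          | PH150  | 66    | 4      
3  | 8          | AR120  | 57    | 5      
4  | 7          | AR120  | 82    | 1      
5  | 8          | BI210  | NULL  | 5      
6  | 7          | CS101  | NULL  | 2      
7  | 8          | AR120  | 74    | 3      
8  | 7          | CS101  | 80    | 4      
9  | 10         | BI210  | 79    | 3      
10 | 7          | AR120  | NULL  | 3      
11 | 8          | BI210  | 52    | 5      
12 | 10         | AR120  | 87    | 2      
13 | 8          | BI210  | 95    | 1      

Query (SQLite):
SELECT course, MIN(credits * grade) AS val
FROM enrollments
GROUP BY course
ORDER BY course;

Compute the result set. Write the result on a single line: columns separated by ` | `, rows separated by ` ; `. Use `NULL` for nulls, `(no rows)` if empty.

AR120 | 82 ; BI210 | 95 ; CS101 | 297 ; PH150 | 264

For each row compute credits * grade.
Group by course; take MIN of the expression per group.
  AR120: ids {3, 4, 7, 10, 12} → MIN(credits * grade)=82
  BI210: ids {5, 9, 11, 13} → MIN(credits * grade)=95
  CS101: ids {1, 6, 8} → MIN(credits * grade)=297
  PH150: ids {2} → MIN(credits * grade)=264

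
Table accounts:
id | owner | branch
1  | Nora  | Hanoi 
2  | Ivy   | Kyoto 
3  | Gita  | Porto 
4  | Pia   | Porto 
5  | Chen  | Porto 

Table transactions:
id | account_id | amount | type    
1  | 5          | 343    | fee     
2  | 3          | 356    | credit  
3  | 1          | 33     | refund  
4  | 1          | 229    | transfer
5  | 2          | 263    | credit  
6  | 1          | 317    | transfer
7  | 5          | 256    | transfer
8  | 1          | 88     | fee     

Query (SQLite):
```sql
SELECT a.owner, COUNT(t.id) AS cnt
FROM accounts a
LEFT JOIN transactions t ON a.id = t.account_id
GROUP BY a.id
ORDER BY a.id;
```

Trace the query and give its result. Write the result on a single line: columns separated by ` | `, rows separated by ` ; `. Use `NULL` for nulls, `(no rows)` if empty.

Nora | 4 ; Ivy | 1 ; Gita | 1 ; Pia | 0 ; Chen | 2

LEFT JOIN keeps every accounts row; unmatched ones get NULL for transactions columns.
Group by accounts.id and compute COUNT(t.id). COUNT(col) of an all-NULL group is 0.
  1: ids {3, 4, 6, 8} → COUNT(t.id)=4
  2: ids {5} → COUNT(t.id)=1
  3: ids {2} → COUNT(t.id)=1
  4: ids {—} → COUNT(t.id)=0
  5: ids {1, 7} → COUNT(t.id)=2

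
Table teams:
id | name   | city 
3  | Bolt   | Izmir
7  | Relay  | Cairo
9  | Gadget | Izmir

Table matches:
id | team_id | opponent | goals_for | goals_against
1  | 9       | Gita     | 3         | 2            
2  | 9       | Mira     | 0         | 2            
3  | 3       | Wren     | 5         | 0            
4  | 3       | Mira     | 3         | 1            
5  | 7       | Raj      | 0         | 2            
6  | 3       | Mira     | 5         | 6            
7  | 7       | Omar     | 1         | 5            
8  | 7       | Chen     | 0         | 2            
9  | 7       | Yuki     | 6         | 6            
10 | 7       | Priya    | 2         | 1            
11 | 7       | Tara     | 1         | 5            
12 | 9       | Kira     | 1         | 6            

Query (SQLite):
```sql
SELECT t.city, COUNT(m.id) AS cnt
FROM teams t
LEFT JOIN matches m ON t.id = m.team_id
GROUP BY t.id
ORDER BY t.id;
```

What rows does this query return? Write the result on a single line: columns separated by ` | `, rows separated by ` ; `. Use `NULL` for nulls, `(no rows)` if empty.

Izmir | 3 ; Cairo | 6 ; Izmir | 3

LEFT JOIN keeps every teams row; unmatched ones get NULL for matches columns.
Group by teams.id and compute COUNT(m.id). COUNT(col) of an all-NULL group is 0.
  3: ids {3, 4, 6} → COUNT(m.id)=3
  7: ids {5, 7, 8, 9, 10, 11} → COUNT(m.id)=6
  9: ids {1, 2, 12} → COUNT(m.id)=3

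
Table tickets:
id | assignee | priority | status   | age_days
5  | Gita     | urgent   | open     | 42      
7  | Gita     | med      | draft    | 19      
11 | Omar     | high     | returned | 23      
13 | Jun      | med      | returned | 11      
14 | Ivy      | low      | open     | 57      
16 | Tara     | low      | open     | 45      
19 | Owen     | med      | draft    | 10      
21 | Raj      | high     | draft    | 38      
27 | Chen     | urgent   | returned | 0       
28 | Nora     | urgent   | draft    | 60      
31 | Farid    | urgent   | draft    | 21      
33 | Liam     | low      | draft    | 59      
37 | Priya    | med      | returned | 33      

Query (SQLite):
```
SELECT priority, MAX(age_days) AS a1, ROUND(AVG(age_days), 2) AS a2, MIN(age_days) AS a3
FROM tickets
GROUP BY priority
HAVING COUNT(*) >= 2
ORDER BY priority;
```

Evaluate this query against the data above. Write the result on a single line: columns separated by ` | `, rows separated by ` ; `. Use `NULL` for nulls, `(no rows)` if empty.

Group tickets by priority.
Per group compute: MAX(age_days), ROUND(AVG(age_days), 2), MIN(age_days).
HAVING: drop groups with fewer than 2 rows.
  high: ids {11, 21} → MAX(age_days)=38, ROUND(AVG(age_days), 2)=30.5, MIN(age_days)=23
  low: ids {14, 16, 33} → MAX(age_days)=59, ROUND(AVG(age_days), 2)=53.67, MIN(age_days)=45
  med: ids {7, 13, 19, 37} → MAX(age_days)=33, ROUND(AVG(age_days), 2)=18.25, MIN(age_days)=10
  urgent: ids {5, 27, 28, 31} → MAX(age_days)=60, ROUND(AVG(age_days), 2)=30.75, MIN(age_days)=0

high | 38 | 30.5 | 23 ; low | 59 | 53.67 | 45 ; med | 33 | 18.25 | 10 ; urgent | 60 | 30.75 | 0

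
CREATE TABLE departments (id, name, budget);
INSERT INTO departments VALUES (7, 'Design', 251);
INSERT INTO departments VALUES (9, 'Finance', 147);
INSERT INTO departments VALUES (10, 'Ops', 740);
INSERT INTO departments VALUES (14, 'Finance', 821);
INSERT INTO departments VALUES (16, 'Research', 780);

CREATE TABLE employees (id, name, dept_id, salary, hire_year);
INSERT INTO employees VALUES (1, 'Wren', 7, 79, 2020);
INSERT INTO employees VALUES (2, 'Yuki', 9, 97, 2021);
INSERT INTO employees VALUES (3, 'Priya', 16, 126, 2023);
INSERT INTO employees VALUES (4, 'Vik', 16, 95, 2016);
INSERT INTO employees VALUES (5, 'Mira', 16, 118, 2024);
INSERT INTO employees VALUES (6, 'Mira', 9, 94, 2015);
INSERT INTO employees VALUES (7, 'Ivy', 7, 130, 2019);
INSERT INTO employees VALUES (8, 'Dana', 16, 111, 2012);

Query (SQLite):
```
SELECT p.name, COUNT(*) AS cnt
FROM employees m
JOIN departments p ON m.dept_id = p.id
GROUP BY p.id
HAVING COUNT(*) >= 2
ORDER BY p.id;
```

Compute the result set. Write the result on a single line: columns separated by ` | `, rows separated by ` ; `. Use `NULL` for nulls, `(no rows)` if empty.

Join each employees row to its departments via dept_id.
Group joined rows by departments.id; compute COUNT(*) per group.
HAVING: keep groups with count ≥ 2.
  7: ids {1, 7} → COUNT(*)=2
  9: ids {2, 6} → COUNT(*)=2
  16: ids {3, 4, 5, 8} → COUNT(*)=4

Design | 2 ; Finance | 2 ; Research | 4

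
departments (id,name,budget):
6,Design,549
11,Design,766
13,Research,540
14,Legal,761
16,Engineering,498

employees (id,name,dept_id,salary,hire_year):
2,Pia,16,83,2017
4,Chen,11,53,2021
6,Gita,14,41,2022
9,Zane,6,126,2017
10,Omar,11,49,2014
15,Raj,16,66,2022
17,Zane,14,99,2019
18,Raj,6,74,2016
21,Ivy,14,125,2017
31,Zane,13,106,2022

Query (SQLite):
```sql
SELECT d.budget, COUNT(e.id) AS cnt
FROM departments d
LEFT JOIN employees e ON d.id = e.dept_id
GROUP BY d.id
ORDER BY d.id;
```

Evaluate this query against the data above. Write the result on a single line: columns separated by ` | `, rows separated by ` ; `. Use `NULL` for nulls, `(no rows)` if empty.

549 | 2 ; 766 | 2 ; 540 | 1 ; 761 | 3 ; 498 | 2

LEFT JOIN keeps every departments row; unmatched ones get NULL for employees columns.
Group by departments.id and compute COUNT(e.id). COUNT(col) of an all-NULL group is 0.
  6: ids {9, 18} → COUNT(e.id)=2
  11: ids {4, 10} → COUNT(e.id)=2
  13: ids {31} → COUNT(e.id)=1
  14: ids {6, 17, 21} → COUNT(e.id)=3
  16: ids {2, 15} → COUNT(e.id)=2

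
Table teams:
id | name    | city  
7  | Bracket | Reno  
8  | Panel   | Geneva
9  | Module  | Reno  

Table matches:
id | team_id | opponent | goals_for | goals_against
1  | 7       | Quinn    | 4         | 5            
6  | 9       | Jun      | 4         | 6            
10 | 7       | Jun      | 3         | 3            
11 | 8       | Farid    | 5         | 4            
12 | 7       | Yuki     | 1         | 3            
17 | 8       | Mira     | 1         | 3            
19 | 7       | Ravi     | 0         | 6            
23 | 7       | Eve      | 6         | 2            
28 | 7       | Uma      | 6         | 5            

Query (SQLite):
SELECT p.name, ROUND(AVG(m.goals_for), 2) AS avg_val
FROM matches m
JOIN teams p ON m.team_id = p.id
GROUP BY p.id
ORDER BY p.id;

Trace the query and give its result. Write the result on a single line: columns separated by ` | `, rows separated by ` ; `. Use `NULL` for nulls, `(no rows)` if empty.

Bracket | 3.33 ; Panel | 3 ; Module | 4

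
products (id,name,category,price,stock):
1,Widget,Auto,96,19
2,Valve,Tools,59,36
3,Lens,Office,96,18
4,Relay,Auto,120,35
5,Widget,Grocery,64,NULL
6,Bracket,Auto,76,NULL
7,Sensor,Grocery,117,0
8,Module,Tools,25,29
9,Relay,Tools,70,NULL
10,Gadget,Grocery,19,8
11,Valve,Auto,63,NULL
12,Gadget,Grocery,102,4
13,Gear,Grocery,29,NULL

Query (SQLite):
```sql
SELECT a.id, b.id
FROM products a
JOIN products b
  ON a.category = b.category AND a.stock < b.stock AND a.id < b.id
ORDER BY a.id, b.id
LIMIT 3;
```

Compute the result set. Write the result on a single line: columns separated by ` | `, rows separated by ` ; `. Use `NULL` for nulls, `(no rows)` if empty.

1 | 4 ; 7 | 10 ; 7 | 12

Pairs (a,b) with same category, a.stock < b.stock, a.id < b.id.
category groups: Auto:{1,4,6,11} Grocery:{5,7,10,12,13} Office:{3} Tools:{2,8,9}
Ordered by (a.id, b.id); first 3.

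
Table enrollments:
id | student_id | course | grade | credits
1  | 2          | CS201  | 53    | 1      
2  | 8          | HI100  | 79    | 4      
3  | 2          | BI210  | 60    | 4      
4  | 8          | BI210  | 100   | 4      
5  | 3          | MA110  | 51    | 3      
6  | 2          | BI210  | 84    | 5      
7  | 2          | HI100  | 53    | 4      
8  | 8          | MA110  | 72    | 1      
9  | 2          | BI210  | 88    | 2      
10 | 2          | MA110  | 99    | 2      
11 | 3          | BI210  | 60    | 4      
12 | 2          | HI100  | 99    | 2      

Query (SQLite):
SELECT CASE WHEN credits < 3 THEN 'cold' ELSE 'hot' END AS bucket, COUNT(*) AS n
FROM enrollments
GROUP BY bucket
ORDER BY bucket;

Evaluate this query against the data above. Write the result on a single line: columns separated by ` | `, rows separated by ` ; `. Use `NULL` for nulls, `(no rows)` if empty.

cold | 5 ; hot | 7

Bucket rows by credits < 3 → 'cold' else 'hot'; count each bucket.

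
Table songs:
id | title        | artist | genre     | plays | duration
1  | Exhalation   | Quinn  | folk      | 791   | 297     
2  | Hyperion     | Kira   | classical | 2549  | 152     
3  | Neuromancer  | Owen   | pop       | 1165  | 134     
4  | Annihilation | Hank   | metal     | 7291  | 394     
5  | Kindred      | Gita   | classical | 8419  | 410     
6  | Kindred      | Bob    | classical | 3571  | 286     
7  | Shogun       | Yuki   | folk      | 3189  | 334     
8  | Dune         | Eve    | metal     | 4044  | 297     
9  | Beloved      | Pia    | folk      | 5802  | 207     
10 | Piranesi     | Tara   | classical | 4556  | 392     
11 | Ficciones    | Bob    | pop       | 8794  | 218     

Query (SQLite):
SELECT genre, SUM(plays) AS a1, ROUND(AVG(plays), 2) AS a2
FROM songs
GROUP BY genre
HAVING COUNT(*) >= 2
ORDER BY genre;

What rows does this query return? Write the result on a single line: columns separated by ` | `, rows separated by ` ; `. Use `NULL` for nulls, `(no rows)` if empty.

Group songs by genre.
Per group compute: SUM(plays), ROUND(AVG(plays), 2).
HAVING: drop groups with fewer than 2 rows.
  classical: ids {2, 5, 6, 10} → SUM(plays)=19095, ROUND(AVG(plays), 2)=4773.75
  folk: ids {1, 7, 9} → SUM(plays)=9782, ROUND(AVG(plays), 2)=3260.67
  metal: ids {4, 8} → SUM(plays)=11335, ROUND(AVG(plays), 2)=5667.5
  pop: ids {3, 11} → SUM(plays)=9959, ROUND(AVG(plays), 2)=4979.5

classical | 19095 | 4773.75 ; folk | 9782 | 3260.67 ; metal | 11335 | 5667.5 ; pop | 9959 | 4979.5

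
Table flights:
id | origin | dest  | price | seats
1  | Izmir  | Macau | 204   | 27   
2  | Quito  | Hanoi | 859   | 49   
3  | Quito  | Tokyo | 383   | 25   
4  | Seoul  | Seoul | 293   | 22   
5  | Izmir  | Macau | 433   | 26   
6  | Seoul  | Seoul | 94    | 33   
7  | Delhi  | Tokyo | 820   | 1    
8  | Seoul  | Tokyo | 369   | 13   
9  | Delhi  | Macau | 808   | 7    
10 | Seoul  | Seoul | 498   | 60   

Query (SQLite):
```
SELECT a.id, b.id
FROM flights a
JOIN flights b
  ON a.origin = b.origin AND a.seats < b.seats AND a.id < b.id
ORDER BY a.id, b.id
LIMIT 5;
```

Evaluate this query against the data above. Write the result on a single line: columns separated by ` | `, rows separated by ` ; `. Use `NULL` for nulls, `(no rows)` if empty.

Pairs (a,b) with same origin, a.seats < b.seats, a.id < b.id.
origin groups: Delhi:{7,9} Izmir:{1,5} Quito:{2,3} Seoul:{4,6,8,10}
Ordered by (a.id, b.id); first 5.

4 | 6 ; 4 | 10 ; 6 | 10 ; 7 | 9 ; 8 | 10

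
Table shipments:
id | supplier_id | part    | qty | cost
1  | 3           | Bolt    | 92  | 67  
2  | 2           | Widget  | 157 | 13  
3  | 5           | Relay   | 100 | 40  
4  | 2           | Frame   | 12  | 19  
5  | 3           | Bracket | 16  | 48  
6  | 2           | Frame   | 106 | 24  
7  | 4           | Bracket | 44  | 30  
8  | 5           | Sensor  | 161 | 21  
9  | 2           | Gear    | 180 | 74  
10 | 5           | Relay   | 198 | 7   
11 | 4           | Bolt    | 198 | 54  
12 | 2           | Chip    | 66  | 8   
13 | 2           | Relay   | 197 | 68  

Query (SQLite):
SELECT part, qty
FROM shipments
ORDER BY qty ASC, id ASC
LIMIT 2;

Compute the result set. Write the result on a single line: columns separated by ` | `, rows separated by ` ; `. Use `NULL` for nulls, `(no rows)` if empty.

Sort by qty asc, tiebreak id asc: (12, id=4), (16, id=5), (44, id=7), (66, id=12), (92, id=1) …. Take first 2.

Frame | 12 ; Bracket | 16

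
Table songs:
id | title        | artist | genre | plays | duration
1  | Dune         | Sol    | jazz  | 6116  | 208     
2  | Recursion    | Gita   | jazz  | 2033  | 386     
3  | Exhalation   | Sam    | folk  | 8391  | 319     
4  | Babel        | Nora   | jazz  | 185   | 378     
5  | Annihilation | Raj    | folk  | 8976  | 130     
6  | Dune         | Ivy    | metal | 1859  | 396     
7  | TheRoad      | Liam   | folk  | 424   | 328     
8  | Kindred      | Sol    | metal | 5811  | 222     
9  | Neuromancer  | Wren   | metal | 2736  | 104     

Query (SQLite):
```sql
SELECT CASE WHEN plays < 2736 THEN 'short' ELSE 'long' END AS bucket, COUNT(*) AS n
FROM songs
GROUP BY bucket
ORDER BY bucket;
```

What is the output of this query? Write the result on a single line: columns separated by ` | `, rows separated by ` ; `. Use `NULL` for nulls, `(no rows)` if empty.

Bucket rows by plays < 2736 → 'short' else 'long'; count each bucket.

long | 5 ; short | 4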